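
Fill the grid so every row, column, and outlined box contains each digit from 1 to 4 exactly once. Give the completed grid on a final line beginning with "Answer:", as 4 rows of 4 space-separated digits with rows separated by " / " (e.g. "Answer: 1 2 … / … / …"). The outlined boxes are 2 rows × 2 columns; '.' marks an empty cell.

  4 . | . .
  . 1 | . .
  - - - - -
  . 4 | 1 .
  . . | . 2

Step 1. [r4c2∈{3}] only 3 remains possible at r4c2. So r4c2=3.
Step 2. [r2c1∈{2,3}] r2c1 is the only open cell in col 1 admitting 3. So r2c1=3.
Step 3. [r2c3∈{2,4}] 2 has one home in row 2: r2c3 ⇒ r2c3=2.
Step 4. [r3c4∈{3}] nothing but 3 survives at r3c4. So r3c4=3.
Step 5. [r4c1∈{1}] r4c1 has the single candidate 1 ⇒ r4c1=1.
Step 6. [r4c3∈{4}] r4c3's peers cover all but 4. So r4c3=4.
Step 7. [r2c4∈{4}] r2c4 has the single candidate 4. So r2c4=4.
Step 8. [r1c2∈{2}] r1c2's peers cover all but 2, so r1c2=2.
Step 9. [r3c1∈{2}] nothing but 2 survives at r3c1, so r3c1=2.
Step 10. [r1c3∈{3}] only 3 remains possible at r1c3, so r1c3=3.
Step 11. [r1c4∈{1}] r1c4 has the single candidate 1. So r1c4=1.

Answer: 4 2 3 1 / 3 1 2 4 / 2 4 1 3 / 1 3 4 2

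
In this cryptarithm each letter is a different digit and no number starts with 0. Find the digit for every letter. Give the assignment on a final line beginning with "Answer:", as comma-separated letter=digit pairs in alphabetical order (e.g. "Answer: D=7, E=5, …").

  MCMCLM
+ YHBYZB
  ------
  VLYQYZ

Step 1. [col 1: M + B ≡ Z (mod 10)] M=2 is one option consistent with column 1 (M + B ≡ Z (mod 10), carry-in 0) — take it ⇒ M=2.
Step 2. [col 1: M + B ≡ Z (mod 10)] Z=5 is one option consistent with column 1 (M + B ≡ Z (mod 10), carry-in 0) — take it, so Z=5.
Step 3. [col 1: M + B ≡ Z (mod 10)] from column 1 (M=2, Z=5, carry-in 0, digits 2,5 already taken and all letters distinct): B must equal 3, so B=3.
Step 4. [col 2: L + Z ≡ Y (mod 10)] column 2 (L + Z ≡ Y (mod 10), carry-in 0) doesn't pin L yet; pick L=1 and continue ⇒ L=1.
Step 5. [col 2: L + Z ≡ Y (mod 10)] in column 2 we have L+Z≡Y with carry-in 0; given L=1, Z=5 and digits 1,2,3,5 already taken and all letters distinct, that pins Y to 6. So Y=6.
Step 6. [col 3: C + Y ≡ Q (mod 10)] column 3 (C + Y ≡ Q (mod 10), carry-in 0) doesn't pin Q yet; pick Q=0 and continue. So Q=0.
Step 7. [col 3: C + Y ≡ Q (mod 10)] column 3: given Y=6, Q=0, carry-in 0, and digits 0,1,2,3,5,6 already taken and all letters distinct, C+Y≡Q (mod 10) forces C=4. So C=4.
Step 8. [col 5: C + H ≡ L (mod 10)] column 5: given C=4, L=1, carry-in 0, and digits 0,1,2,3,4,5,6 already taken and all letters distinct, C+H≡L (mod 10) forces H=7, so H=7.
Step 9. [col 6: M + Y ≡ V (mod 10)] column 6 reads M+Y+carry(1)=V with M=2, Y=6; with digits 0,1,2,3,4,5,6,7 already taken and all letters distinct, the only value for V is 9, so V=9.

Answer: B=3, C=4, H=7, L=1, M=2, Q=0, V=9, Y=6, Z=5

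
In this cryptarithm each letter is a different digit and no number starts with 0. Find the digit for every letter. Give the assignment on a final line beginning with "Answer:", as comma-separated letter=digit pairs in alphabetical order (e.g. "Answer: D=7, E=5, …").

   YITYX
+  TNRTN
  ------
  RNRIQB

Step 1. [col 1: X + N ≡ B (mod 10)] column 1 (X + N ≡ B (mod 10), carry-in 0) doesn't pin N yet; pick N=4 and continue ⇒ N=4.
Step 2. [col 1: X + N ≡ B (mod 10)] column 1 (X + N ≡ B (mod 10), carry-in 0) doesn't pin B yet; pick B=6 and continue ⇒ B=6.
Step 3. [col 1: X + N ≡ B (mod 10)] column 1 reads X+N+carry(0)=B with N=4, B=6; with digits 4,6 already taken and all letters distinct, the only value for X is 2. So X=2.
Step 4. [col 2: Y + T ≡ Q (mod 10)] several values work for Q in column 2 (Y + T ≡ Q (mod 10), carry-in 0); try Q=3, so Q=3.
Step 5. [col 2: Y + T ≡ Q (mod 10)] column 2 (Y + T ≡ Q (mod 10), carry-in 0) doesn't pin Y yet; pick Y=8 and continue. So Y=8.
Step 6. [col 2: Y + T ≡ Q (mod 10)] from column 2 (Y=8, Q=3, carry-in 0, digits 2,3,4,6,8 already taken and all letters distinct): T must equal 5 ⇒ T=5.
Step 7. [col 3: T + R ≡ I (mod 10)] column 3: given T=5, carry-in 1, and digits 2,3,4,5,6,8 already taken and all letters distinct, T+R≡I (mod 10) forces I=7 ⇒ I=7.
Step 8. [col 3: T + R ≡ I (mod 10)] column 3 reads T+R+carry(1)=I with T=5, I=7; with digits 2,3,4,5,6,7,8 already taken and all letters distinct, the only value for R is 1. So R=1.

Answer: B=6, I=7, N=4, Q=3, R=1, T=5, X=2, Y=8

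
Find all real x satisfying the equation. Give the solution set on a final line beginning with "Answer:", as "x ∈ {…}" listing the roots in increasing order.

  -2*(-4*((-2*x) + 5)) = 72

Step 1. [-2*(-4*((-2*x) + 5)) = 72] LHS = -2·(…); ÷-2 both sides ⇒ div: -4*((-2*x) + 5) = -36.
Step 2. [-4*((-2*x) + 5) = -36] -4 out front; divide by -4. So div: (-2*x) + 5 = 9.
Step 3. [(-2*x) + 5 = 9] subtract 5: x sits inside (… + 5), so sub: -2*x = 4.
Step 4. [-2*x = 4] -2·(inner) — divide through by -2, so div: x = -2.

Answer: x ∈ {-2}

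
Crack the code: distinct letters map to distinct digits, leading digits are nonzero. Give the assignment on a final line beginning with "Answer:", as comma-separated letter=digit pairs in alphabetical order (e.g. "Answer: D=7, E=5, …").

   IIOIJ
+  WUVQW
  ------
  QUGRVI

Step 1. [Q] Q is the leading digit of a 6-digit sum of two 5-digit numbers; the final carry is exactly 1. So Q=1.
Step 2. [col 1: J + W ≡ I (mod 10)] W=9 is one option consistent with column 1 (J + W ≡ I (mod 10), carry-in 0) — take it. So W=9.
Step 3. [col 1: J + W ≡ I (mod 10)] column 1 (J + W ≡ I (mod 10), carry-in 0) doesn't pin I yet; pick I=4 and continue. So I=4.
Step 4. [col 1: J + W ≡ I (mod 10)] in column 1 we have J+W≡I with carry-in 0; given W=9, I=4 and digits 1,4,9 already taken and all letters distinct, that pins J to 5 ⇒ J=5.
Step 5. [col 2: I + Q ≡ V (mod 10)] from column 2 (I=4, Q=1, carry-in 1, digits 1,4,5,9 already taken and all letters distinct): V must equal 6 ⇒ V=6.
Step 6. [col 3: O + V ≡ R (mod 10)] several values work for O in column 3 (O + V ≡ R (mod 10), carry-in 0); try O=2 ⇒ O=2.
Step 7. [col 3: O + V ≡ R (mod 10)] in column 3 we have O+V≡R with carry-in 0; given O=2, V=6 and digits 1,2,4,5,6,9 already taken and all letters distinct, that pins R to 8 ⇒ R=8.
Step 8. [col 4: I + U ≡ G (mod 10)] from column 4 (I=4, carry-in 0, digits 1,2,4,5,6,8,9 already taken and all letters distinct): G must equal 7 ⇒ G=7.
Step 9. [col 4: I + U ≡ G (mod 10)] from column 4 (I=4, G=7, carry-in 0, digits 1,2,4,5,6,7,8,9 already taken and all letters distinct): U must equal 3 ⇒ U=3.

Answer: G=7, I=4, J=5, O=2, Q=1, R=8, U=3, V=6, W=9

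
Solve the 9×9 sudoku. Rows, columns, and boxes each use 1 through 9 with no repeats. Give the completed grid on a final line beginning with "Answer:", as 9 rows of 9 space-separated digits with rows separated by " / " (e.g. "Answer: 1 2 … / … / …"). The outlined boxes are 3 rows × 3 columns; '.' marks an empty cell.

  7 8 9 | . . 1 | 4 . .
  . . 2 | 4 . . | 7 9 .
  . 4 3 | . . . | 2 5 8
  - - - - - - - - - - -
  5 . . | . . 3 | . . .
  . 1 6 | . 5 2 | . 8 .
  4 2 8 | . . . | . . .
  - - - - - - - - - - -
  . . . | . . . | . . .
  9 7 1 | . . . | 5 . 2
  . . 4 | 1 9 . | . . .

Step 1. [r4c5∈{1,4,6,7,8}] 4 has one home in box 5: r4c5 ⇒ r4c5=4.
Step 2. [r2c9∈{1,3,6}] box 3 places 1 nowhere but r2c9, so r2c9=1.
Step 3. [r2c1∈{6}] r2c1's peers cover all but 6. So r2c1=6.
Step 4. [r1c4∈{2,3,5,6}] r1c4 is the only open cell in row 1 admitting 5 ⇒ r1c4=5.
Step 5. [r7c4∈{2,3,6,7,8}] r7c4 is the only open cell in col 4 admitting 2, so r7c4=2.
Step 6. [r8c4∈{3,6,8}] r8c4 is the only open cell in col 4 admitting 3. So r8c4=3.
Step 7. [r6c9∈{3,5,6,7,9}] row 6 places 5 nowhere but r6c9. So r6c9=5.
Step 8. [r5c9∈{3,4,7,9}] 4 has one home in row 5: r5c9. So r5c9=4.
Step 9. [r5c4∈{7,9}] 7 has one home in row 5: r5c4. So r5c4=7.
Step 10. [r6c8∈{1,3,6,7}] in row 6, 7 fits only at r6c8. So r6c8=7.
Step 11. [r6c7∈{1,3,6,9}] row 6 places 3 nowhere but r6c7 ⇒ r6c7=3.
Step 12. [r2c6∈{8}] nothing but 8 survives at r2c6. So r2c6=8.
Step 13. [r4c2∈{9}] r4c2 is down to just 9. So r4c2=9.
Step 14. [r4c9∈{6}] only 6 remains possible at r4c9, so r4c9=6.
Step 15. [r1c8∈{3,6}] r1c8 is the only open cell in box 3 admitting 6. So r1c8=6.
Step 16. [r9c8∈{3}] r9c8 has the single candidate 3. So r9c8=3.
Step 17. [r7c2∈{3,5,6}] 3 has one home in col 2: r7c2 ⇒ r7c2=3.
Step 18. [r7c1∈{8}] r7c1 is down to just 8, so r7c1=8.
Step 19. [r9c2∈{5,6}] r9c2 is the only open cell in col 2 admitting 6. So r9c2=6.
Step 20. [r7c7∈{1,6,9}] 6 has one home in col 7: r7c7 ⇒ r7c7=6.
Step 21. [r7c5∈{7}] only 7 remains possible at r7c5 ⇒ r7c5=7.
Step 22. [r3c5∈{6}] only 6 remains possible at r3c5, so r3c5=6.
Step 23. [r7c8∈{1,4}] across row 7, 1 lands solely at r7c8. So r7c8=1.
Step 24. [r8c6∈{4,6}] in row 8, 6 fits only at r8c6. So r8c6=6.
Step 25. [r3c4∈{9}] only 9 remains possible at r3c4. So r3c4=9.
Step 26. [r2c5∈{3}] r2c5's peers cover all but 3 ⇒ r2c5=3.
Step 27. [r9c6∈{5}] r9c6 is down to just 5 ⇒ r9c6=5.
Step 28. [r2c2∈{5}] r2c2's peers cover all but 5 ⇒ r2c2=5.
Step 29. [r5c7∈{9}] only 9 remains possible at r5c7. So r5c7=9.
Step 30. [r4c8∈{2}] nothing but 2 survives at r4c8, so r4c8=2.
Step 31. [r7c3∈{5}] nothing but 5 survives at r7c3 ⇒ r7c3=5.
Step 32. [r4c4∈{8}] r4c4 has the single candidate 8 ⇒ r4c4=8.
Step 33. [r6c6∈{9}] only 9 remains possible at r6c6. So r6c6=9.
Step 34. [r8c8∈{4}] r8c8's peers cover all but 4 ⇒ r8c8=4.
Step 35. [r1c5∈{2}] nothing but 2 survives at r1c5, so r1c5=2.
Step 36. [r6c5∈{1}] r6c5 is down to just 1, so r6c5=1.
Step 37. [r5c1∈{3}] only 3 remains possible at r5c1. So r5c1=3.
Step 38. [r4c7∈{1}] nothing but 1 survives at r4c7. So r4c7=1.
Step 39. [r9c9∈{7}] r9c9 has the single candidate 7. So r9c9=7.
Step 40. [r6c4∈{6}] r6c4 is down to just 6, so r6c4=6.
Step 41. [r3c6∈{7}] r3c6's peers cover all but 7 ⇒ r3c6=7.
Step 42. [r9c7∈{8}] nothing but 8 survives at r9c7, so r9c7=8.
Step 43. [r9c1∈{2}] r9c1 has the single candidate 2. So r9c1=2.
Step 44. [r7c6∈{4}] nothing but 4 survives at r7c6 ⇒ r7c6=4.
Step 45. [r7c9∈{9}] r7c9 is down to just 9. So r7c9=9.
Step 46. [r1c9∈{3}] nothing but 3 survives at r1c9 ⇒ r1c9=3.
Step 47. [r4c3∈{7}] only 7 remains possible at r4c3 ⇒ r4c3=7.
Step 48. [r8c5∈{8}] only 8 remains possible at r8c5, so r8c5=8.
Step 49. [r3c1∈{1}] nothing but 1 survives at r3c1, so r3c1=1.

Answer: 7 8 9 5 2 1 4 6 3 / 6 5 2 4 3 8 7 9 1 / 1 4 3 9 6 7 2 5 8 / 5 9 7 8 4 3 1 2 6 / 3 1 6 7 5 2 9 8 4 / 4 2 8 6 1 9 3 7 5 / 8 3 5 2 7 4 6 1 9 / 9 7 1 3 8 6 5 4 2 / 2 6 4 1 9 5 8 3 7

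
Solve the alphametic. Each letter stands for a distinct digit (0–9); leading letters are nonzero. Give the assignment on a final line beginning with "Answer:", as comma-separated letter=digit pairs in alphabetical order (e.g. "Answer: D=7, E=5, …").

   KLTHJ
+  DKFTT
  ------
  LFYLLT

Step 1. [L] adding two 5-digit numbers gives at most 5+1 digits, and here it does — L is that final carry and must be 1. So L=1.
Step 2. [col 1: J + T ≡ T (mod 10)] in column 1 we have J+T≡T with carry-in 0; given nothing yet and digits 1 already taken and all letters distinct, that pins J to 0 ⇒ J=0.
Step 3. [col 1: J + T ≡ T (mod 10)] several values work for T in column 1 (J + T ≡ T (mod 10), carry-in 0); try T=8 ⇒ T=8.
Step 4. [col 2: H + T ≡ L (mod 10)] column 2 reads H+T+carry(0)=L with T=8, L=1; with digits 0,1,8 already taken and all letters distinct, the only value for H is 3, so H=3.
Step 5. [col 3: T + F ≡ L (mod 10)] column 3 reads T+F+carry(1)=L with T=8, L=1; with digits 0,1,3,8 already taken and all letters distinct, the only value for F is 2. So F=2.
Step 6. [col 4: L + K ≡ Y (mod 10)] several values work for K in column 4 (L + K ≡ Y (mod 10), carry-in 1); try K=7. So K=7.
Step 7. [col 4: L + K ≡ Y (mod 10)] column 4 reads L+K+carry(1)=Y with L=1, K=7; with digits 0,1,2,3,7,8 already taken and all letters distinct, the only value for Y is 9, so Y=9.
Step 8. [col 5: K + D ≡ F (mod 10)] from column 5 (K=7, F=2, carry-in 0, digits 0,1,2,3,7,8,9 already taken and all letters distinct): D must equal 5 ⇒ D=5.

Answer: D=5, F=2, H=3, J=0, K=7, L=1, T=8, Y=9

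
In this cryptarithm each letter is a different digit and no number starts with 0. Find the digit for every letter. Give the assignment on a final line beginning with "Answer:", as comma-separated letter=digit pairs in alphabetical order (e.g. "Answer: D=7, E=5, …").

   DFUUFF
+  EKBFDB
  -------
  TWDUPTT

Step 1. [col 1: F + B ≡ T (mod 10)] no forcing yet in column 1 (carry-in 0); F=2 is free and consistent — try it, so F=2.
Step 2. [col 1: F + B ≡ T (mod 10)] several values work for T in column 1 (F + B ≡ T (mod 10), carry-in 0); try T=1. So T=1.
Step 3. [col 1: F + B ≡ T (mod 10)] column 1 reads F+B+carry(0)=T with F=2, T=1; with digits 1,2 already taken and all letters distinct, the only value for B is 9, so B=9.
Step 4. [col 2: F + D ≡ T (mod 10)] column 2: given F=2, T=1, carry-in 1, and digits 1,2,9 already taken and all letters distinct, F+D≡T (mod 10) forces D=8, so D=8.
Step 5. [col 3: U + F ≡ P (mod 10)] no forcing yet in column 3 (carry-in 1); U=7 is free and consistent — try it, so U=7.
Step 6. [col 3: U + F ≡ P (mod 10)] column 3: given U=7, F=2, carry-in 1, and digits 1,2,7,8,9 already taken and all letters distinct, U+F≡P (mod 10) forces P=0. So P=0.
Step 7. [col 5: F + K ≡ D (mod 10)] column 5: given F=2, D=8, carry-in 1, and digits 0,1,2,7,8,9 already taken and all letters distinct, F+K≡D (mod 10) forces K=5, so K=5.
Step 8. [col 6: D + E ≡ W (mod 10)] in column 6 we have D+E≡W with carry-in 0; given D=8 and digits 0,1,2,5,7,8,9 already taken and all letters distinct, that pins W to 4 ⇒ W=4.
Step 9. [col 6: D + E ≡ W (mod 10)] column 6: given D=8, W=4, carry-in 0, and digits 0,1,2,4,5,7,8,9 already taken and all letters distinct, D+E≡W (mod 10) forces E=6 ⇒ E=6.

Answer: B=9, D=8, E=6, F=2, K=5, P=0, T=1, U=7, W=4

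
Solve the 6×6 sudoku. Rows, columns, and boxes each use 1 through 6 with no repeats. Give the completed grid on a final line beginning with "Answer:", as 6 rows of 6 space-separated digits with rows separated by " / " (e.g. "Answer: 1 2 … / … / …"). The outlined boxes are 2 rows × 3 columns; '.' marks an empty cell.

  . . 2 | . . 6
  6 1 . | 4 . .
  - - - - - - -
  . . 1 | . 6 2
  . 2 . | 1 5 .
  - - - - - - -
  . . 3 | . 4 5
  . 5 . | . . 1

Step 1. [r3c4∈{3}] r3c4 has the single candidate 3, so r3c4=3.
Step 2. [r3c2∈{4}] r3c2 has the single candidate 4 ⇒ r3c2=4.
Step 3. [r1c1∈{3,4,5}] row 1 places 4 nowhere but r1c1, so r1c1=4.
Step 4. [r6c1∈{2}] r6c1 has the single candidate 2, so r6c1=2.
Step 5. [r2c6∈{3}] r2c6 has the single candidate 3 ⇒ r2c6=3.
Step 6. [r6c4∈{6}] only 6 remains possible at r6c4. So r6c4=6.
Step 7. [r1c5∈{1}] only 1 remains possible at r1c5. So r1c5=1.
Step 8. [r2c5∈{2}] r2c5's peers cover all but 2 ⇒ r2c5=2.
Step 9. [r4c3∈{6}] r4c3's peers cover all but 6 ⇒ r4c3=6.
Step 10. [r6c5∈{3}] r6c5's peers cover all but 3 ⇒ r6c5=3.
Step 11. [r5c2∈{6}] only 6 remains possible at r5c2, so r5c2=6.
Step 12. [r5c1∈{1}] nothing but 1 survives at r5c1, so r5c1=1.
Step 13. [r4c1∈{3}] r4c1 has the single candidate 3, so r4c1=3.
Step 14. [r2c3∈{5}] nothing but 5 survives at r2c3. So r2c3=5.
Step 15. [r4c6∈{4}] r4c6's peers cover all but 4 ⇒ r4c6=4.
Step 16. [r1c2∈{3}] only 3 remains possible at r1c2 ⇒ r1c2=3.
Step 17. [r6c3∈{4}] nothing but 4 survives at r6c3 ⇒ r6c3=4.
Step 18. [r5c4∈{2}] r5c4's peers cover all but 2, so r5c4=2.
Step 19. [r3c1∈{5}] nothing but 5 survives at r3c1 ⇒ r3c1=5.
Step 20. [r1c4∈{5}] r1c4 has the single candidate 5 ⇒ r1c4=5.

Answer: 4 3 2 5 1 6 / 6 1 5 4 2 3 / 5 4 1 3 6 2 / 3 2 6 1 5 4 / 1 6 3 2 4 5 / 2 5 4 6 3 1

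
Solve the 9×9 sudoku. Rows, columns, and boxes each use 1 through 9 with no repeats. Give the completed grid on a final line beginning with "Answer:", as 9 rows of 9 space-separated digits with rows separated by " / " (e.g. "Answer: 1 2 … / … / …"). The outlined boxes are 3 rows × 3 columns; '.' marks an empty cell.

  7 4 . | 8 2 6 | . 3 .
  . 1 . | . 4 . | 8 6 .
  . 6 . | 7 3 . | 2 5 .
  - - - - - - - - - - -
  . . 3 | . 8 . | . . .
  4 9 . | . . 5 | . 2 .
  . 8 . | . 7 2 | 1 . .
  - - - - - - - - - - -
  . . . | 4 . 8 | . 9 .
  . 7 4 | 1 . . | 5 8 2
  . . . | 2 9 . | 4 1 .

Step 1. [r2c6∈{9}] r2c6 is down to just 9. So r2c6=9.
Step 2. [r1c3∈{5,9}] 5 has one home in row 1: r1c3, so r1c3=5.
Step 3. [r6c3∈{6}] r6c3's peers cover all but 6, so r6c3=6.
Step 4. [r4c8∈{4,7}] 7 has one home in col 8: r4c8. So r4c8=7.
Step 5. [r6c1∈{5}] nothing but 5 survives at r6c1 ⇒ r6c1=5.
Step 6. [r7c7∈{3,6,7}] col 7 places 7 nowhere but r7c7. So r7c7=7.
Step 7. [r3c9∈{1,4,9}] 4 has one home in row 3: r3c9. So r3c9=4.
Step 8. [r2c1∈{2,3}] 3 has one home in row 2: r2c1 ⇒ r2c1=3.
Step 9. [r5c7∈{3,6}] r5c7 is the only open cell in col 7 admitting 3. So r5c7=3.
Step 10. [r6c9∈{9}] r6c9's peers cover all but 9. So r6c9=9.
Step 11. [r4c7∈{6}] only 6 remains possible at r4c7. So r4c7=6.
Step 12. [r5c5∈{1,6}] col 5 places 1 nowhere but r5c5 ⇒ r5c5=1.
Step 13. [r8c5∈{6}] r8c5's peers cover all but 6 ⇒ r8c5=6.
Step 14. [r9c2∈{3,5}] r9c2 is the only open cell in row 9 admitting 5. So r9c2=5.
Step 15. [r7c3∈{1,2}] r7c3 is the only open cell in col 3 admitting 1 ⇒ r7c3=1.
Step 16. [r9c3∈{8}] nothing but 8 survives at r9c3 ⇒ r9c3=8.
Step 17. [r9c1∈{6}] r9c1 is down to just 6. So r9c1=6.
Step 18. [r7c2∈{2,3}] across col 2, 3 lands solely at r7c2, so r7c2=3.
Step 19. [r8c6∈{3}] r8c6 has the single candidate 3 ⇒ r8c6=3.
Step 20. [r3c1∈{8,9}] r3c1 is the only open cell in row 3 admitting 8 ⇒ r3c1=8.
Step 21. [r4c1∈{1,2}] row 4 places 1 nowhere but r4c1, so r4c1=1.
Step 22. [r6c4∈{3}] r6c4 is down to just 3. So r6c4=3.
Step 23. [r4c6∈{4}] r4c6 is down to just 4. So r4c6=4.
Step 24. [r7c5∈{5}] r7c5's peers cover all but 5, so r7c5=5.
Step 25. [r6c8∈{4}] nothing but 4 survives at r6c8. So r6c8=4.
Step 26. [r7c1∈{2}] only 2 remains possible at r7c1 ⇒ r7c1=2.
Step 27. [r5c4∈{6}] r5c4's peers cover all but 6. So r5c4=6.
Step 28. [r5c9∈{8}] only 8 remains possible at r5c9 ⇒ r5c9=8.
Step 29. [r4c4∈{9}] r4c4's peers cover all but 9 ⇒ r4c4=9.
Step 30. [r2c9∈{7}] r2c9's peers cover all but 7 ⇒ r2c9=7.
Step 31. [r8c1∈{9}] only 9 remains possible at r8c1, so r8c1=9.
Step 32. [r3c6∈{1}] r3c6 has the single candidate 1 ⇒ r3c6=1.
Step 33. [r9c9∈{3}] r9c9's peers cover all but 3. So r9c9=3.
Step 34. [r7c9∈{6}] r7c9 has the single candidate 6 ⇒ r7c9=6.
Step 35. [r1c7∈{9}] nothing but 9 survives at r1c7 ⇒ r1c7=9.
Step 36. [r4c9∈{5}] r4c9 is down to just 5, so r4c9=5.
Step 37. [r3c3∈{9}] nothing but 9 survives at r3c3 ⇒ r3c3=9.
Step 38. [r4c2∈{2}] r4c2 is down to just 2, so r4c2=2.
Step 39. [r2c4∈{5}] r2c4 is down to just 5, so r2c4=5.
Step 40. [r1c9∈{1}] r1c9 is down to just 1. So r1c9=1.
Step 41. [r5c3∈{7}] r5c3's peers cover all but 7 ⇒ r5c3=7.
Step 42. [r2c3∈{2}] r2c3's peers cover all but 2, so r2c3=2.
Step 43. [r9c6∈{7}] nothing but 7 survives at r9c6. So r9c6=7.

Answer: 7 4 5 8 2 6 9 3 1 / 3 1 2 5 4 9 8 6 7 / 8 6 9 7 3 1 2 5 4 / 1 2 3 9 8 4 6 7 5 / 4 9 7 6 1 5 3 2 8 / 5 8 6 3 7 2 1 4 9 / 2 3 1 4 5 8 7 9 6 / 9 7 4 1 6 3 5 8 2 / 6 5 8 2 9 7 4 1 3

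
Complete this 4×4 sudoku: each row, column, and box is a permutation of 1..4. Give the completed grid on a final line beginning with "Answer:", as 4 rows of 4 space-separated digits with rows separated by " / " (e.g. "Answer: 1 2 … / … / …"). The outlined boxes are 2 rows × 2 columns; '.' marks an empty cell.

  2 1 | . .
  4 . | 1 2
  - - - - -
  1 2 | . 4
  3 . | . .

Step 1. [r1c4∈{3}] r1c4 has the single candidate 3, so r1c4=3.
Step 2. [r4c4∈{1}] nothing but 1 survives at r4c4 ⇒ r4c4=1.
Step 3. [r4c3∈{2}] r4c3 is down to just 2 ⇒ r4c3=2.
Step 4. [r3c3∈{3}] nothing but 3 survives at r3c3 ⇒ r3c3=3.
Step 5. [r2c2∈{3}] only 3 remains possible at r2c2, so r2c2=3.
Step 6. [r1c3∈{4}] only 4 remains possible at r1c3 ⇒ r1c3=4.
Step 7. [r4c2∈{4}] r4c2 has the single candidate 4, so r4c2=4.

Answer: 2 1 4 3 / 4 3 1 2 / 1 2 3 4 / 3 4 2 1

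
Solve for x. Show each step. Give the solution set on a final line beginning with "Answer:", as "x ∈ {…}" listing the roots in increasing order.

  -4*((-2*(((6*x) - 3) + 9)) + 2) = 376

Step 1. [-4*((-2*(((6*x) - 3) + 9)) + 2) = 376] LHS = -4·(…); ÷-4 both sides. So div: (-2*(((6*x) - 3) + 9)) + 2 = -94.
Step 2. [(-2*(((6*x) - 3) + 9)) + 2 = -94] subtract 2: x sits inside (… + 2) ⇒ sub: -2*(((6*x) - 3) + 9) = -96.
Step 3. [-2*(((6*x) - 3) + 9) = -96] -2·(inner) — divide through by -2. So div: ((6*x) - 3) + 9 = 48.
Step 4. [((6*x) - 3) + 9 = 48] 9 comes off first (subtract 9). So sub: (6*x) - 3 = 39.
Step 5. [(6*x) - 3 = 39] peel the -3: add 3 from each side, so sub: 6*x = 42.
Step 6. [6*x = 42] 6·(inner) — divide through by 6 ⇒ div: x = 7.

Answer: x ∈ {7}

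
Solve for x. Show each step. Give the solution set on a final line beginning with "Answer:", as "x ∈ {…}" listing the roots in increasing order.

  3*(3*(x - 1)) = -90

Step 1. [3*(3*(x - 1)) = -90] 3·(inner) — divide through by 3, so div: 3*(x - 1) = -30.
Step 2. [3*(x - 1) = -30] LHS = 3·(…); ÷3 both sides. So div: x - 1 = -10.
Step 3. [x - 1 = -10] -1 is outermost — add 1 both sides, so sub: x = -9.

Answer: x ∈ {-9}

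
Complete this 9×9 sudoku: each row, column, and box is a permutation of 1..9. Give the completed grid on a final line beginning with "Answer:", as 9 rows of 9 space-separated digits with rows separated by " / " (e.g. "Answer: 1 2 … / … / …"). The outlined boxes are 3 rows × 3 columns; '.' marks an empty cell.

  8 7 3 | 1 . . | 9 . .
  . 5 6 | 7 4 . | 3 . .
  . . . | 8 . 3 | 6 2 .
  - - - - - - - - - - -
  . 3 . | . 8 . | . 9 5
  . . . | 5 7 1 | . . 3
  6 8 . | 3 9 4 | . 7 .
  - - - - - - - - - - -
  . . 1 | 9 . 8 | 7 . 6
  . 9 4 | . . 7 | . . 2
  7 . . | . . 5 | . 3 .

Step 1. [r2c1∈{1,2,9}] in box 1, 2 fits only at r2c1 ⇒ r2c1=2.
Step 2. [r6c9∈{1}] nothing but 1 survives at r6c9 ⇒ r6c9=1.
Step 3. [r7c8∈{4,5}] row 7 places 4 nowhere but r7c8 ⇒ r7c8=4.
Step 4. [r7c2∈{2}] r7c2's peers cover all but 2 ⇒ r7c2=2.
Step 5. [r8c7∈{1,5,8}] r8c7 is the only open cell in col 7 admitting 5 ⇒ r8c7=5.
Step 6. [r8c8∈{1,8}] row 8 places 8 nowhere but r8c8. So r8c8=8.
Step 7. [r8c4∈{6}] r8c4 has the single candidate 6. So r8c4=6.
Step 8. [r4c4∈{2}] r4c4 is down to just 2. So r4c4=2.
Step 9. [r5c2∈{4}] r5c2's peers cover all but 4, so r5c2=4.
Step 10. [r1c5∈{2,5,6}] in col 5, 6 fits only at r1c5 ⇒ r1c5=6.
Step 11. [r3c1∈{1,4,9}] 4 has one home in col 1: r3c1, so r3c1=4.
Step 12. [r7c5∈{3}] r7c5 is down to just 3, so r7c5=3.
Step 13. [r6c7∈{2}] nothing but 2 survives at r6c7. So r6c7=2.
Step 14. [r9c7∈{1}] r9c7 has the single candidate 1 ⇒ r9c7=1.
Step 15. [r5c1∈{9}] r5c1 is down to just 9 ⇒ r5c1=9.
Step 16. [r6c3∈{5}] r6c3 is down to just 5 ⇒ r6c3=5.
Step 17. [r4c6∈{6}] r4c6 has the single candidate 6. So r4c6=6.
Step 18. [r3c3∈{9}] r3c3 has the single candidate 9, so r3c3=9.
Step 19. [r3c9∈{7}] r3c9 is down to just 7. So r3c9=7.
Step 20. [r8c5∈{1}] r8c5's peers cover all but 1, so r8c5=1.
Step 21. [r1c6∈{2}] r1c6's peers cover all but 2, so r1c6=2.
Step 22. [r2c8∈{1}] only 1 remains possible at r2c8 ⇒ r2c8=1.
Step 23. [r5c3∈{2}] r5c3 is down to just 2 ⇒ r5c3=2.
Step 24. [r8c1∈{3}] r8c1 is down to just 3 ⇒ r8c1=3.
Step 25. [r5c8∈{6}] r5c8 is down to just 6. So r5c8=6.
Step 26. [r1c9∈{4}] r1c9 has the single candidate 4, so r1c9=4.
Step 27. [r3c2∈{1}] nothing but 1 survives at r3c2. So r3c2=1.
Step 28. [r7c1∈{5}] only 5 remains possible at r7c1, so r7c1=5.
Step 29. [r3c5∈{5}] r3c5's peers cover all but 5. So r3c5=5.
Step 30. [r9c2∈{6}] nothing but 6 survives at r9c2. So r9c2=6.
Step 31. [r2c6∈{9}] r2c6 is down to just 9, so r2c6=9.
Step 32. [r9c5∈{2}] only 2 remains possible at r9c5. So r9c5=2.
Step 33. [r9c9∈{9}] only 9 remains possible at r9c9, so r9c9=9.
Step 34. [r4c3∈{7}] nothing but 7 survives at r4c3. So r4c3=7.
Step 35. [r4c1∈{1}] nothing but 1 survives at r4c1 ⇒ r4c1=1.
Step 36. [r2c9∈{8}] r2c9 is down to just 8 ⇒ r2c9=8.
Step 37. [r4c7∈{4}] nothing but 4 survives at r4c7, so r4c7=4.
Step 38. [r1c8∈{5}] r1c8's peers cover all but 5 ⇒ r1c8=5.
Step 39. [r9c4∈{4}] r9c4 is down to just 4, so r9c4=4.
Step 40. [r9c3∈{8}] r9c3 has the single candidate 8 ⇒ r9c3=8.
Step 41. [r5c7∈{8}] r5c7 is down to just 8, so r5c7=8.

Answer: 8 7 3 1 6 2 9 5 4 / 2 5 6 7 4 9 3 1 8 / 4 1 9 8 5 3 6 2 7 / 1 3 7 2 8 6 4 9 5 / 9 4 2 5 7 1 8 6 3 / 6 8 5 3 9 4 2 7 1 / 5 2 1 9 3 8 7 4 6 / 3 9 4 6 1 7 5 8 2 / 7 6 8 4 2 5 1 3 9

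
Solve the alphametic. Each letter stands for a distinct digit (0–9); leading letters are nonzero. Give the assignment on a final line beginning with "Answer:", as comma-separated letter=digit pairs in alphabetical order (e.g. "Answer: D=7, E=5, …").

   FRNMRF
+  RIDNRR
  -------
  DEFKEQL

Step 1. [D] the sum has 7 digits but both addends have 6; that extra leading digit D is the final carry, namely 1, so D=1.
Step 2. [col 1: F + R ≡ L (mod 10)] column 1 (F + R ≡ L (mod 10), carry-in 0) doesn't pin F yet; pick F=2 and continue. So F=2.
Step 3. [col 1: F + R ≡ L (mod 10)] no forcing yet in column 1 (carry-in 0); L=9 is free and consistent — try it ⇒ L=9.
Step 4. [col 1: F + R ≡ L (mod 10)] column 1: given F=2, L=9, carry-in 0, and digits 1,2,9 already taken and all letters distinct, F+R≡L (mod 10) forces R=7. So R=7.
Step 5. [col 2: R + R ≡ Q (mod 10)] from column 2 (R=7, carry-in 0, digits 1,2,7,9 already taken and all letters distinct): Q must equal 4. So Q=4.
Step 6. [col 3: M + N ≡ E (mod 10)] several values work for N in column 3 (M + N ≡ E (mod 10), carry-in 1); try N=6, so N=6.
Step 7. [col 3: M + N ≡ E (mod 10)] no forcing yet in column 3 (carry-in 1); E=0 is free and consistent — try it ⇒ E=0.
Step 8. [col 3: M + N ≡ E (mod 10)] column 3 reads M+N+carry(1)=E with N=6, E=0; with digits 0,1,2,4,6,7,9 already taken and all letters distinct, the only value for M is 3. So M=3.
Step 9. [col 4: N + D ≡ K (mod 10)] in column 4 we have N+D≡K with carry-in 1; given N=6, D=1 and digits 0,1,2,3,4,6,7,9 already taken and all letters distinct, that pins K to 8 ⇒ K=8.
Step 10. [col 5: R + I ≡ F (mod 10)] column 5: given R=7, F=2, carry-in 0, and digits 0,1,2,3,4,6,7,8,9 already taken and all letters distinct, R+I≡F (mod 10) forces I=5. So I=5.

Answer: D=1, E=0, F=2, I=5, K=8, L=9, M=3, N=6, Q=4, R=7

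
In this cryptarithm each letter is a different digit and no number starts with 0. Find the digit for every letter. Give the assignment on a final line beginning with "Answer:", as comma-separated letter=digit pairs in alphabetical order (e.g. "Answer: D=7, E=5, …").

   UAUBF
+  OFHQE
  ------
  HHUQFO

Step 1. [col 1: F + E ≡ O (mod 10)] E=7 is one option consistent with column 1 (F + E ≡ O (mod 10), carry-in 0) — take it. So E=7.
Step 2. [col 1: F + E ≡ O (mod 10)] F=5 is one option consistent with column 1 (F + E ≡ O (mod 10), carry-in 0) — take it. So F=5.
Step 3. [col 1: F + E ≡ O (mod 10)] column 1: given F=5, E=7, carry-in 0, and digits 5,7 already taken and all letters distinct, F+E≡O (mod 10) forces O=2 ⇒ O=2.
Step 4. [H] H is the leading digit of a 6-digit sum of two 5-digit numbers; the final carry is exactly 1, so H=1.
Step 5. [col 2: B + Q ≡ F (mod 10)] column 2 (B + Q ≡ F (mod 10), carry-in 1) doesn't pin B yet; pick B=4 and continue. So B=4.
Step 6. [col 2: B + Q ≡ F (mod 10)] from column 2 (B=4, F=5, carry-in 1, digits 1,2,4,5,7 already taken and all letters distinct): Q must equal 0. So Q=0.
Step 7. [col 3: U + H ≡ Q (mod 10)] column 3: given H=1, Q=0, carry-in 0, and digits 0,1,2,4,5,7 already taken and all letters distinct, U+H≡Q (mod 10) forces U=9. So U=9.
Step 8. [col 4: A + F ≡ U (mod 10)] from column 4 (F=5, U=9, carry-in 1, digits 0,1,2,4,5,7,9 already taken and all letters distinct): A must equal 3, so A=3.

Answer: A=3, B=4, E=7, F=5, H=1, O=2, Q=0, U=9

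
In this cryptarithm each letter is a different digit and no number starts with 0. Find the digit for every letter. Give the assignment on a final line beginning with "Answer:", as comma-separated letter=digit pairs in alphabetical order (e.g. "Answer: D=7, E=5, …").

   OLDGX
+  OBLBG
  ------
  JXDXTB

Step 1. [col 1: X + G ≡ B (mod 10)] G=4 is one option consistent with column 1 (X + G ≡ B (mod 10), carry-in 0) — take it. So G=4.
Step 2. [col 1: X + G ≡ B (mod 10)] X=8 is one option consistent with column 1 (X + G ≡ B (mod 10), carry-in 0) — take it, so X=8.
Step 3. [col 1: X + G ≡ B (mod 10)] column 1: given X=8, G=4, carry-in 0, and digits 4,8 already taken and all letters distinct, X+G≡B (mod 10) forces B=2 ⇒ B=2.
Step 4. [J] J is the leading digit of a 6-digit sum of two 5-digit numbers; the final carry is exactly 1. So J=1.
Step 5. [col 2: G + B ≡ T (mod 10)] column 2 reads G+B+carry(1)=T with G=4, B=2; with digits 1,2,4,8 already taken and all letters distinct, the only value for T is 7. So T=7.
Step 6. [col 3: D + L ≡ X (mod 10)] D=5 is one option consistent with column 3 (D + L ≡ X (mod 10), carry-in 0) — take it ⇒ D=5.
Step 7. [col 3: D + L ≡ X (mod 10)] in column 3 we have D+L≡X with carry-in 0; given D=5, X=8 and digits 1,2,4,5,7,8 already taken and all letters distinct, that pins L to 3. So L=3.
Step 8. [col 5: O + O ≡ X (mod 10)] from column 5 (X=8, carry-in 0, digits 1,2,3,4,5,7,8 already taken and all letters distinct): O must equal 9. So O=9.

Answer: B=2, D=5, G=4, J=1, L=3, O=9, T=7, X=8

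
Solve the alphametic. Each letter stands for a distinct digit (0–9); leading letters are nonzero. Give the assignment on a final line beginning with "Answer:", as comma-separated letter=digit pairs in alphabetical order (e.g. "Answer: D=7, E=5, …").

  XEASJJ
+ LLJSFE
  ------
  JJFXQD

Step 1. [col 1: J + E ≡ D (mod 10)] column 1 (J + E ≡ D (mod 10), carry-in 0) doesn't pin E yet; pick E=2 and continue. So E=2.
Step 2. [col 1: J + E ≡ D (mod 10)] J=8 is one option consistent with column 1 (J + E ≡ D (mod 10), carry-in 0) — take it, so J=8.
Step 3. [col 1: J + E ≡ D (mod 10)] from column 1 (J=8, E=2, carry-in 0, digits 2,8 already taken and all letters distinct): D must equal 0. So D=0.
Step 4. [col 2: J + F ≡ Q (mod 10)] column 2 (J + F ≡ Q (mod 10), carry-in 1) doesn't pin Q yet; pick Q=6 and continue ⇒ Q=6.
Step 5. [col 2: J + F ≡ Q (mod 10)] column 2: given J=8, Q=6, carry-in 1, and digits 0,2,6,8 already taken and all letters distinct, J+F≡Q (mod 10) forces F=7. So F=7.
Step 6. [col 3: S + S ≡ X (mod 10)] S=1 is one option consistent with column 3 (S + S ≡ X (mod 10), carry-in 1) — take it ⇒ S=1.
Step 7. [col 3: S + S ≡ X (mod 10)] column 3: given S=1, carry-in 1, and digits 0,1,2,6,7,8 already taken and all letters distinct, S+S≡X (mod 10) forces X=3. So X=3.
Step 8. [col 4: A + J ≡ F (mod 10)] from column 4 (J=8, F=7, carry-in 0, digits 0,1,2,3,6,7,8 already taken and all letters distinct): A must equal 9. So A=9.
Step 9. [col 5: E + L ≡ J (mod 10)] from column 5 (E=2, J=8, carry-in 1, digits 0,1,2,3,6,7,8,9 already taken and all letters distinct): L must equal 5, so L=5.

Answer: A=9, D=0, E=2, F=7, J=8, L=5, Q=6, S=1, X=3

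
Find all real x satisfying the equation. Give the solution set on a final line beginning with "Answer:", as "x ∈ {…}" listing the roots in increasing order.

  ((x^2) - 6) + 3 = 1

Step 1. [((x^2) - 6) + 3 = 1] +3 is outermost — subtract 3 both sides ⇒ sub: (x^2) - 6 = -2.
Step 2. [(x^2) - 6 = -2] add 6: x sits inside (… - 6) ⇒ sub: x^2 = 4.
Step 3. [x^2 = 4] √ both sides: 4 ≥ 0 gives two branches. So sqrt: x = 2 or -2.

Answer: x ∈ {-2, 2}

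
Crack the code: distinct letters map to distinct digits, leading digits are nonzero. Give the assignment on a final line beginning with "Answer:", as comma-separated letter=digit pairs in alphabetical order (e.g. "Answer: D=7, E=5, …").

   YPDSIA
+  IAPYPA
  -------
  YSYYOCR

Step 1. [col 1: A + A ≡ R (mod 10)] column 1 (A + A ≡ R (mod 10), carry-in 0) doesn't pin R yet; pick R=6 and continue ⇒ R=6.
Step 2. [col 1: A + A ≡ R (mod 10)] several values work for A in column 1 (A + A ≡ R (mod 10), carry-in 0); try A=3, so A=3.
Step 3. [col 2: I + P ≡ C (mod 10)] C=5 is one option consistent with column 2 (I + P ≡ C (mod 10), carry-in 0) — take it, so C=5.
Step 4. [Y] Y is the leading digit of a 7-digit sum of two 6-digit numbers; the final carry is exactly 1 ⇒ Y=1.
Step 5. [col 2: I + P ≡ C (mod 10)] column 2 (I + P ≡ C (mod 10), carry-in 0) doesn't pin P yet; pick P=7 and continue ⇒ P=7.
Step 6. [col 2: I + P ≡ C (mod 10)] in column 2 we have I+P≡C with carry-in 0; given P=7, C=5 and digits 1,3,5,6,7 already taken and all letters distinct, that pins I to 8 ⇒ I=8.
Step 7. [col 3: S + Y ≡ O (mod 10)] column 3 (S + Y ≡ O (mod 10), carry-in 1) doesn't pin O yet; pick O=2 and continue. So O=2.
Step 8. [col 3: S + Y ≡ O (mod 10)] column 3: given Y=1, O=2, carry-in 1, and digits 1,2,3,5,6,7,8 already taken and all letters distinct, S+Y≡O (mod 10) forces S=0 ⇒ S=0.
Step 9. [col 4: D + P ≡ Y (mod 10)] from column 4 (P=7, Y=1, carry-in 0, digits 0,1,2,3,5,6,7,8 already taken and all letters distinct): D must equal 4 ⇒ D=4.

Answer: A=3, C=5, D=4, I=8, O=2, P=7, R=6, S=0, Y=1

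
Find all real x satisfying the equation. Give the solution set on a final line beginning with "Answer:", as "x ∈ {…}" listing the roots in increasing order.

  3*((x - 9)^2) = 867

Step 1. [3*((x - 9)^2) = 867] 3·(inner) — divide through by 3. So div: (x - 9)^2 = 289.
Step 2. [(x - 9)^2 = 289] √ both sides: 289 ≥ 0 gives two branches ⇒ sqrt: x - 9 = 17 or -17.
Step 3. [x - 9 = 17 or -17] add 9: x sits inside (… - 9), so sub: x = 26 or -8.

Answer: x ∈ {-8, 26}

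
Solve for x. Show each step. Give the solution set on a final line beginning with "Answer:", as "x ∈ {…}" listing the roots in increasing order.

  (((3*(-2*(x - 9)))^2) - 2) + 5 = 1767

Step 1. [(((3*(-2*(x - 9)))^2) - 2) + 5 = 1767] subtract 5: x sits inside (… + 5), so sub: ((3*(-2*(x - 9)))^2) - 2 = 1762.
Step 2. [((3*(-2*(x - 9)))^2) - 2 = 1762] 2 comes off first (add 2). So sub: (3*(-2*(x - 9)))^2 = 1764.
Step 3. [(3*(-2*(x - 9)))^2 = 1764] √ both sides: 1764 ≥ 0 gives two branches ⇒ sqrt: 3*(-2*(x - 9)) = 42 or -42.
Step 4. [3*(-2*(x - 9)) = 42 or -42] LHS = 3·(…); ÷3 both sides, so div: -2*(x - 9) = 14 or -14.
Step 5. [-2*(x - 9) = 14 or -14] leading coefficient -2: divide by -2 ⇒ div: x - 9 = -7 or 7.
Step 6. [x - 9 = -7 or 7] 9 comes off first (add 9) ⇒ sub: x = 2 or 16.

Answer: x ∈ {2, 16}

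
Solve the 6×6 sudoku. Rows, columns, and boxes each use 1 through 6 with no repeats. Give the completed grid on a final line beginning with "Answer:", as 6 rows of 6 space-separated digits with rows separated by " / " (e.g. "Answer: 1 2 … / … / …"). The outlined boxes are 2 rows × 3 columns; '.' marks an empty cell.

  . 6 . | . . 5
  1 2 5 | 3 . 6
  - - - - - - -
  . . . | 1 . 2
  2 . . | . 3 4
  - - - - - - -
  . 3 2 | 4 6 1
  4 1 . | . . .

Step 1. [r3c5∈{5}] nothing but 5 survives at r3c5 ⇒ r3c5=5.
Step 2. [r1c3∈{3,4}] in box 1, 4 fits only at r1c3 ⇒ r1c3=4.
Step 3. [r3c1∈{3,6}] col 1 places 6 nowhere but r3c1, so r3c1=6.
Step 4. [r6c5∈{2}] r6c5's peers cover all but 2. So r6c5=2.
Step 5. [r6c4∈{5}] r6c4 has the single candidate 5 ⇒ r6c4=5.
Step 6. [r4c4∈{6}] r4c4's peers cover all but 6 ⇒ r4c4=6.
Step 7. [r1c4∈{2}] r1c4's peers cover all but 2. So r1c4=2.
Step 8. [r4c3∈{1}] r4c3 is down to just 1. So r4c3=1.
Step 9. [r2c5∈{4}] r2c5 has the single candidate 4 ⇒ r2c5=4.
Step 10. [r3c3∈{3}] r3c3 is down to just 3, so r3c3=3.
Step 11. [r5c1∈{5}] r5c1 is down to just 5. So r5c1=5.
Step 12. [r6c6∈{3}] nothing but 3 survives at r6c6, so r6c6=3.
Step 13. [r1c5∈{1}] nothing but 1 survives at r1c5. So r1c5=1.
Step 14. [r1c1∈{3}] nothing but 3 survives at r1c1. So r1c1=3.
Step 15. [r6c3∈{6}] only 6 remains possible at r6c3, so r6c3=6.
Step 16. [r4c2∈{5}] r4c2 has the single candidate 5 ⇒ r4c2=5.
Step 17. [r3c2∈{4}] only 4 remains possible at r3c2, so r3c2=4.

Answer: 3 6 4 2 1 5 / 1 2 5 3 4 6 / 6 4 3 1 5 2 / 2 5 1 6 3 4 / 5 3 2 4 6 1 / 4 1 6 5 2 3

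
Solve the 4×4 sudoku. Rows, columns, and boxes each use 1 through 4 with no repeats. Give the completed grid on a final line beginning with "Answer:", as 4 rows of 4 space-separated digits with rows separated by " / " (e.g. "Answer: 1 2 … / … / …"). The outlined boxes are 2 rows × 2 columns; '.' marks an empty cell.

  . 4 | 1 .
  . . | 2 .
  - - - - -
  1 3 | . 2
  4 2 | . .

Step 1. [r1c4∈{3}] r1c4 has the single candidate 3 ⇒ r1c4=3.
Step 2. [r4c4∈{1}] only 1 remains possible at r4c4. So r4c4=1.
Step 3. [r1c1∈{2}] r1c1 is down to just 2. So r1c1=2.
Step 4. [r3c3∈{4}] r3c3 is down to just 4 ⇒ r3c3=4.
Step 5. [r4c3∈{3}] only 3 remains possible at r4c3. So r4c3=3.
Step 6. [r2c4∈{4}] nothing but 4 survives at r2c4 ⇒ r2c4=4.
Step 7. [r2c1∈{3}] only 3 remains possible at r2c1, so r2c1=3.
Step 8. [r2c2∈{1}] r2c2 is down to just 1. So r2c2=1.

Answer: 2 4 1 3 / 3 1 2 4 / 1 3 4 2 / 4 2 3 1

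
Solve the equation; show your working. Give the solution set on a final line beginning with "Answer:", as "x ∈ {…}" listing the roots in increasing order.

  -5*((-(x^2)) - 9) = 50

Step 1. [-5*((-(x^2)) - 9) = 50] -5·(inner) — divide through by -5. So div: (-(x^2)) - 9 = -10.
Step 2. [(-(x^2)) - 9 = -10] -9 is outermost — add 9 both sides ⇒ sub: -(x^2) = -1.
Step 3. [-(x^2) = -1] leading − — multiply by −1, so neg: x^2 = 1.
Step 4. [x^2 = 1] √ both sides: 1 ≥ 0 gives two branches. So sqrt: x = 1 or -1.

Answer: x ∈ {-1, 1}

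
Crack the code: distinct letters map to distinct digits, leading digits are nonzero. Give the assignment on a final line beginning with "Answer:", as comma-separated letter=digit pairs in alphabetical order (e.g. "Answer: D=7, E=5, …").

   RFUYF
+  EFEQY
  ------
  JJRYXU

Step 1. [col 1: F + Y ≡ U (mod 10)] column 1 (F + Y ≡ U (mod 10), carry-in 0) doesn't pin U yet; pick U=0 and continue, so U=0.
Step 2. [col 1: F + Y ≡ U (mod 10)] Y=8 is one option consistent with column 1 (F + Y ≡ U (mod 10), carry-in 0) — take it ⇒ Y=8.
Step 3. [col 1: F + Y ≡ U (mod 10)] in column 1 we have F+Y≡U with carry-in 0; given Y=8, U=0 and digits 0,8 already taken and all letters distinct, that pins F to 2, so F=2.
Step 4. [J] the sum has 6 digits but both addends have 5; that extra leading digit J is the final carry, namely 1 ⇒ J=1.
Step 5. [col 2: Y + Q ≡ X (mod 10)] several values work for Q in column 2 (Y + Q ≡ X (mod 10), carry-in 1); try Q=6 ⇒ Q=6.
Step 6. [col 2: Y + Q ≡ X (mod 10)] column 2 reads Y+Q+carry(1)=X with Y=8, Q=6; with digits 0,1,2,6,8 already taken and all letters distinct, the only value for X is 5. So X=5.
Step 7. [col 3: U + E ≡ Y (mod 10)] column 3: given U=0, Y=8, carry-in 1, and digits 0,1,2,5,6,8 already taken and all letters distinct, U+E≡Y (mod 10) forces E=7 ⇒ E=7.
Step 8. [col 4: F + F ≡ R (mod 10)] in column 4 we have F+F≡R with carry-in 0; given F=2 and digits 0,1,2,5,6,7,8 already taken and all letters distinct, that pins R to 4. So R=4.

Answer: E=7, F=2, J=1, Q=6, R=4, U=0, X=5, Y=8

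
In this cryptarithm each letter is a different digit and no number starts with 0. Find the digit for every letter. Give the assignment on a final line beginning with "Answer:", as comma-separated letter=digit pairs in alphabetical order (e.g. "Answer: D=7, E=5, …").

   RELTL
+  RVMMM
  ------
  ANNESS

Step 1. [A] the sum has 6 digits but both addends have 5; that extra leading digit A is the final carry, namely 1, so A=1.
Step 2. [col 1: L + M ≡ S (mod 10)] S=2 is one option consistent with column 1 (L + M ≡ S (mod 10), carry-in 0) — take it, so S=2.
Step 3. [col 1: L + M ≡ S (mod 10)] no forcing yet in column 1 (carry-in 0); L=7 is free and consistent — try it, so L=7.
Step 4. [col 1: L + M ≡ S (mod 10)] in column 1 we have L+M≡S with carry-in 0; given L=7, S=2 and digits 1,2,7 already taken and all letters distinct, that pins M to 5, so M=5.
Step 5. [col 2: T + M ≡ S (mod 10)] from column 2 (M=5, S=2, carry-in 1, digits 1,2,5,7 already taken and all letters distinct): T must equal 6. So T=6.
Step 6. [col 3: L + M ≡ E (mod 10)] column 3: given L=7, M=5, carry-in 1, and digits 1,2,5,6,7 already taken and all letters distinct, L+M≡E (mod 10) forces E=3, so E=3.
Step 7. [col 4: E + V ≡ N (mod 10)] V=4 is one option consistent with column 4 (E + V ≡ N (mod 10), carry-in 1) — take it ⇒ V=4.
Step 8. [col 4: E + V ≡ N (mod 10)] column 4: given E=3, V=4, carry-in 1, and digits 1,2,3,4,5,6,7 already taken and all letters distinct, E+V≡N (mod 10) forces N=8, so N=8.
Step 9. [col 5: R + R ≡ N (mod 10)] column 5: given N=8, carry-in 0, and digits 1,2,3,4,5,6,7,8 already taken and all letters distinct, R+R≡N (mod 10) forces R=9. So R=9.

Answer: A=1, E=3, L=7, M=5, N=8, R=9, S=2, T=6, V=4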